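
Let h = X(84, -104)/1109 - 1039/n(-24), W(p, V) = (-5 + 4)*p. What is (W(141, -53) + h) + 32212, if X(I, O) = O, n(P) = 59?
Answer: 2097279214/65431 ≈ 32053.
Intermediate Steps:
W(p, V) = -p
h = -1158387/65431 (h = -104/1109 - 1039/59 = -1158387/65431 ≈ -17.704)
(W(141, -53) + h) + 32212 = (-1*141 - 1158387/65431) + 32212 = (-141 - 1158387/65431) + 32212 = -10384158/65431 + 32212 = 2097279214/65431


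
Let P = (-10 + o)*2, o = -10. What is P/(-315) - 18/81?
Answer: -2/21 ≈ -0.095238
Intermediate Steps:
P = -40 (P = (-10 - 10)*2 = -20*2 = -40)
P/(-315) - 18/81 = -40/(-315) - 18/81 = -40*(-1/315) - 18*1/81 = 8/63 - 2/9 = -2/21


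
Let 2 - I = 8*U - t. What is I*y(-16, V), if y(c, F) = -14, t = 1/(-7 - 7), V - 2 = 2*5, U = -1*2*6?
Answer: -1371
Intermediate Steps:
U = -12 (U = -2*6 = -12)
V = 12 (V = 2 + 2*5 = 2 + 10 = 12)
t = -1/14 (t = 1/(-14) = -1/14 ≈ -0.071429)
I = 1371/14 (I = 2 - (8*(-12) - 1*(-1/14)) = 2 - (-96 + 1/14) = 2 - 1*(-1343/14) = 2 + 1343/14 = 1371/14 ≈ 97.929)
I*y(-16, V) = (1371/14)*(-14) = -1371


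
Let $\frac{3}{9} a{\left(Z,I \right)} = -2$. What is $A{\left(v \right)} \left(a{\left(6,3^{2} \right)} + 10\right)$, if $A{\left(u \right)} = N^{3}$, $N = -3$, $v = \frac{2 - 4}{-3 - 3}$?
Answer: $-108$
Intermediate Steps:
$v = \frac{1}{3}$ ($v = - \frac{2}{-6} = \left(-2\right) \left(- \frac{1}{6}\right) = \frac{1}{3} \approx 0.33333$)
$a{\left(Z,I \right)} = -6$ ($a{\left(Z,I \right)} = 3 \left(-2\right) = -6$)
$A{\left(u \right)} = -27$ ($A{\left(u \right)} = \left(-3\right)^{3} = -27$)
$A{\left(v \right)} \left(a{\left(6,3^{2} \right)} + 10\right) = - 27 \left(-6 + 10\right) = \left(-27\right) 4 = -108$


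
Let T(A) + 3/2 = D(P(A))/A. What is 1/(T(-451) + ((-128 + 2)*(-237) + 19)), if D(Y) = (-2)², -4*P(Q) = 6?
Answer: 902/26951301 ≈ 3.3468e-5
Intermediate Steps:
P(Q) = -3/2 (P(Q) = -¼*6 = -3/2)
D(Y) = 4
T(A) = -3/2 + 4/A
1/(T(-451) + ((-128 + 2)*(-237) + 19)) = 1/((-3/2 + 4/(-451)) + ((-128 + 2)*(-237) + 19)) = 1/((-3/2 + 4*(-1/451)) + (-126*(-237) + 19)) = 1/((-3/2 - 4/451) + (29862 + 19)) = 1/(-1361/902 + 29881) = 1/(26951301/902) = 902/26951301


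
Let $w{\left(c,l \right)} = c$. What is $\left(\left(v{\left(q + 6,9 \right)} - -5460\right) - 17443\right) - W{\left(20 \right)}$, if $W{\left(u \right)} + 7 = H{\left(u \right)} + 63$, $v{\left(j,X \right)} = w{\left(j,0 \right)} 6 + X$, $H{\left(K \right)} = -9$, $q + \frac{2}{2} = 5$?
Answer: $-11961$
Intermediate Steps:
$q = 4$ ($q = -1 + 5 = 4$)
$v{\left(j,X \right)} = X + 6 j$ ($v{\left(j,X \right)} = j 6 + X = 6 j + X = X + 6 j$)
$W{\left(u \right)} = 47$ ($W{\left(u \right)} = -7 + \left(-9 + 63\right) = -7 + 54 = 47$)
$\left(\left(v{\left(q + 6,9 \right)} - -5460\right) - 17443\right) - W{\left(20 \right)} = \left(\left(\left(9 + 6 \left(4 + 6\right)\right) - -5460\right) - 17443\right) - 47 = \left(\left(\left(9 + 6 \cdot 10\right) + 5460\right) - 17443\right) - 47 = \left(\left(\left(9 + 60\right) + 5460\right) - 17443\right) - 47 = \left(\left(69 + 5460\right) - 17443\right) - 47 = \left(5529 - 17443\right) - 47 = -11914 - 47 = -11961$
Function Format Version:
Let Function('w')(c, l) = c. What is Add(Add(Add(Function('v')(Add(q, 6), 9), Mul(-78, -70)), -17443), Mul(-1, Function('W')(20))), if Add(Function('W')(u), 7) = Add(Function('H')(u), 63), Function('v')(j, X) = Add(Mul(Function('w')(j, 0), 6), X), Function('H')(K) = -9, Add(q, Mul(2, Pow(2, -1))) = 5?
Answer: -11961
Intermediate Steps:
q = 4 (q = Add(-1, 5) = 4)
Function('v')(j, X) = Add(X, Mul(6, j)) (Function('v')(j, X) = Add(Mul(j, 6), X) = Add(Mul(6, j), X) = Add(X, Mul(6, j)))
Function('W')(u) = 47 (Function('W')(u) = Add(-7, Add(-9, 63)) = Add(-7, 54) = 47)
Add(Add(Add(Function('v')(Add(q, 6), 9), Mul(-78, -70)), -17443), Mul(-1, Function('W')(20))) = Add(Add(Add(Add(9, Mul(6, Add(4, 6))), Mul(-78, -70)), -17443), Mul(-1, 47)) = Add(Add(Add(Add(9, Mul(6, 10)), 5460), -17443), -47) = Add(Add(Add(Add(9, 60), 5460), -17443), -47) = Add(Add(Add(69, 5460), -17443), -47) = Add(Add(5529, -17443), -47) = Add(-11914, -47) = -11961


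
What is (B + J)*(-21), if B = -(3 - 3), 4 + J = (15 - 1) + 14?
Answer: -504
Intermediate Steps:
J = 24 (J = -4 + ((15 - 1) + 14) = -4 + (14 + 14) = -4 + 28 = 24)
B = 0 (B = -1*0 = 0)
(B + J)*(-21) = (0 + 24)*(-21) = 24*(-21) = -504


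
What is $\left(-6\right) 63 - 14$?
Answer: $-392$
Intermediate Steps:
$\left(-6\right) 63 - 14 = -378 - 14 = -392$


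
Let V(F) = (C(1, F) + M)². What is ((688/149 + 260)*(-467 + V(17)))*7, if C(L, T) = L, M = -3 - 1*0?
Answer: -127786148/149 ≈ -8.5763e+5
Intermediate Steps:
M = -3 (M = -3 + 0 = -3)
V(F) = 4 (V(F) = (1 - 3)² = (-2)² = 4)
((688/149 + 260)*(-467 + V(17)))*7 = ((688/149 + 260)*(-467 + 4))*7 = ((688*(1/149) + 260)*(-463))*7 = ((688/149 + 260)*(-463))*7 = ((39428/149)*(-463))*7 = -18255164/149*7 = -127786148/149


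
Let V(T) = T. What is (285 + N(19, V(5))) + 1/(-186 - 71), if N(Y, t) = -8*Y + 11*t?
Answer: 48315/257 ≈ 188.00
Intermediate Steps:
(285 + N(19, V(5))) + 1/(-186 - 71) = (285 + (-8*19 + 11*5)) + 1/(-186 - 71) = (285 + (-152 + 55)) + 1/(-257) = (285 - 97) - 1/257 = 188 - 1/257 = 48315/257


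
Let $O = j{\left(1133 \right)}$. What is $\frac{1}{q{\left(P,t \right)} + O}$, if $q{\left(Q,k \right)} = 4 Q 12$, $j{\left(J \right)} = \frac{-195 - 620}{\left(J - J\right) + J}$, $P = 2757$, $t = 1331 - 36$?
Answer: $\frac{1133}{149935873} \approx 7.5566 \cdot 10^{-6}$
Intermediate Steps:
$t = 1295$ ($t = 1331 - 36 = 1295$)
$j{\left(J \right)} = - \frac{815}{J}$ ($j{\left(J \right)} = - \frac{815}{0 + J} = - \frac{815}{J}$)
$q{\left(Q,k \right)} = 48 Q$
$O = - \frac{815}{1133} \approx -0.71933$
$\frac{1}{q{\left(P,t \right)} + O} = \frac{1}{48 \cdot 2757 - \frac{815}{1133}} = \frac{1}{132336 - \frac{815}{1133}} = \frac{1}{\frac{149935873}{1133}} = \frac{1133}{149935873}$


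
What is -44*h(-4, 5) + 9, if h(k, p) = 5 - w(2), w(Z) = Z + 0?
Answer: -123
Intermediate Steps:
w(Z) = Z
h(k, p) = 3 (h(k, p) = 5 - 1*2 = 5 - 2 = 3)
-44*h(-4, 5) + 9 = -44*3 + 9 = -132 + 9 = -123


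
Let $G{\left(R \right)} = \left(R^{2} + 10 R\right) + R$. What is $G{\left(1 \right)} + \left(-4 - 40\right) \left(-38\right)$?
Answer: $1684$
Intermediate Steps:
$G{\left(R \right)} = R^{2} + 11 R$
$G{\left(1 \right)} + \left(-4 - 40\right) \left(-38\right) = 1 \left(11 + 1\right) + \left(-4 - 40\right) \left(-38\right) = 1 \cdot 12 + \left(-4 - 40\right) \left(-38\right) = 12 - -1672 = 12 + 1672 = 1684$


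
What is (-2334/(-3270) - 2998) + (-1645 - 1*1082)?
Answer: -3119736/545 ≈ -5724.3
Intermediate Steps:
(-2334/(-3270) - 2998) + (-1645 - 1*1082) = (-2334*(-1/3270) - 2998) + (-1645 - 1082) = (389/545 - 2998) - 2727 = -1633521/545 - 2727 = -3119736/545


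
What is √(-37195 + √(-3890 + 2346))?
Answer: √(-37195 + 2*I*√386) ≈ 0.102 + 192.86*I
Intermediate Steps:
√(-37195 + √(-3890 + 2346)) = √(-37195 + √(-1544)) = √(-37195 + 2*I*√386)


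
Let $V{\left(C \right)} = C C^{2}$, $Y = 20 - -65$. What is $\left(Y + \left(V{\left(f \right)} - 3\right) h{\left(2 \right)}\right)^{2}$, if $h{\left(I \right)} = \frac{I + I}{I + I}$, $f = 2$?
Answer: $8100$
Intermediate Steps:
$h{\left(I \right)} = 1$ ($h{\left(I \right)} = \frac{2 I}{2 I} = 2 I \frac{1}{2 I} = 1$)
$Y = 85$ ($Y = 20 + 65 = 85$)
$V{\left(C \right)} = C^{3}$
$\left(Y + \left(V{\left(f \right)} - 3\right) h{\left(2 \right)}\right)^{2} = \left(85 + \left(2^{3} - 3\right) 1\right)^{2} = \left(85 + \left(8 - 3\right) 1\right)^{2} = \left(85 + 5 \cdot 1\right)^{2} = \left(85 + 5\right)^{2} = 90^{2} = 8100$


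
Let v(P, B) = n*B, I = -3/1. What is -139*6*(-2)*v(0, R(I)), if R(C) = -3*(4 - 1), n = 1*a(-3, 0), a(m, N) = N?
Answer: 0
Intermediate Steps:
I = -3 (I = -3*1 = -3)
n = 0 (n = 1*0 = 0)
R(C) = -9 (R(C) = -3*3 = -9)
v(P, B) = 0 (v(P, B) = 0*B = 0)
-139*6*(-2)*v(0, R(I)) = -139*6*(-2)*0 = -(-1668)*0 = -139*0 = 0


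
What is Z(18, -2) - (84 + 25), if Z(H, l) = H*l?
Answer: -145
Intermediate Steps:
Z(18, -2) - (84 + 25) = 18*(-2) - (84 + 25) = -36 - 1*109 = -36 - 109 = -145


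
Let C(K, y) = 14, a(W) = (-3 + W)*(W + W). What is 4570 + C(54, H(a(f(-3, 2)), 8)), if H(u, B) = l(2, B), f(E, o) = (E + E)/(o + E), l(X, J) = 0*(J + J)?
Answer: 4584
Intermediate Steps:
l(X, J) = 0 (l(X, J) = 0*(2*J) = 0)
f(E, o) = 2*E/(E + o) (f(E, o) = (2*E)/(E + o) = 2*E/(E + o))
a(W) = 2*W*(-3 + W) (a(W) = (-3 + W)*(2*W) = 2*W*(-3 + W))
H(u, B) = 0
4570 + C(54, H(a(f(-3, 2)), 8)) = 4570 + 14 = 4584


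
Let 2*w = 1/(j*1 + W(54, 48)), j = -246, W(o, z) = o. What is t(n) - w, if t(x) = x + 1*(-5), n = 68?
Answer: 24193/384 ≈ 63.003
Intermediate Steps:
w = -1/384 (w = 1/(2*(-246*1 + 54)) = 1/(2*(-246 + 54)) = (1/2)/(-192) = (1/2)*(-1/192) = -1/384 ≈ -0.0026042)
t(x) = -5 + x (t(x) = x - 5 = -5 + x)
t(n) - w = (-5 + 68) - 1*(-1/384) = 63 + 1/384 = 24193/384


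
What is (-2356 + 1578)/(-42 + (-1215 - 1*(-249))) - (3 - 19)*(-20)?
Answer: -160891/504 ≈ -319.23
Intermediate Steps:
(-2356 + 1578)/(-42 + (-1215 - 1*(-249))) - (3 - 19)*(-20) = -778/(-42 + (-1215 + 249)) - (-16)*(-20) = -778/(-42 - 966) - 1*320 = -778/(-1008) - 320 = -778*(-1/1008) - 320 = 389/504 - 320 = -160891/504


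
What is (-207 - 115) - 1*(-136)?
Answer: -186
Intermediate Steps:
(-207 - 115) - 1*(-136) = -322 + 136 = -186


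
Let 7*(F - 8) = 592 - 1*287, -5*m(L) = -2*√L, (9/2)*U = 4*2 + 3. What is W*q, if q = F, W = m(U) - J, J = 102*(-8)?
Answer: 294576/7 + 722*√22/105 ≈ 42115.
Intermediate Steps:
U = 22/9 (U = 2*(4*2 + 3)/9 = 2*(8 + 3)/9 = (2/9)*11 = 22/9 ≈ 2.4444)
m(L) = 2*√L/5 (m(L) = -(-2)*√L/5 = 2*√L/5)
J = -816
W = 816 + 2*√22/15 (W = 2*√(22/9)/5 - 1*(-816) = 2*(√22/3)/5 + 816 = 2*√22/15 + 816 = 816 + 2*√22/15 ≈ 816.63)
F = 361/7 (F = 8 + (592 - 1*287)/7 = 8 + (592 - 287)/7 = 8 + (⅐)*305 = 8 + 305/7 = 361/7 ≈ 51.571)
q = 361/7 ≈ 51.571
W*q = (816 + 2*√22/15)*(361/7) = 294576/7 + 722*√22/105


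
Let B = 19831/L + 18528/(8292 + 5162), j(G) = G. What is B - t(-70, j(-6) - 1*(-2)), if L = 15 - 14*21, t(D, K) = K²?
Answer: -5188639/60543 ≈ -85.702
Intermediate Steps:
L = -279 (L = 15 - 294 = -279)
B = -4219951/60543 (B = 19831/(-279) + 18528/(8292 + 5162) = 19831*(-1/279) + 18528/13454 = -19831/279 + 18528*(1/13454) = -19831/279 + 9264/6727 = -4219951/60543 ≈ -69.702)
B - t(-70, j(-6) - 1*(-2)) = -4219951/60543 - (-6 - 1*(-2))² = -4219951/60543 - (-6 + 2)² = -4219951/60543 - 1*(-4)² = -4219951/60543 - 1*16 = -4219951/60543 - 16 = -5188639/60543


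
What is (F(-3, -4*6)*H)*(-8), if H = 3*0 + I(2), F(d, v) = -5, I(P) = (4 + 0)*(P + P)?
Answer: 640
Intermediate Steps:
I(P) = 8*P (I(P) = 4*(2*P) = 8*P)
H = 16 (H = 3*0 + 8*2 = 0 + 16 = 16)
(F(-3, -4*6)*H)*(-8) = -5*16*(-8) = -80*(-8) = 640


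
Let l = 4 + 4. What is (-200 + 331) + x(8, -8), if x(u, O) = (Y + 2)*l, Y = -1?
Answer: 139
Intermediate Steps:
l = 8
x(u, O) = 8 (x(u, O) = (-1 + 2)*8 = 1*8 = 8)
(-200 + 331) + x(8, -8) = (-200 + 331) + 8 = 131 + 8 = 139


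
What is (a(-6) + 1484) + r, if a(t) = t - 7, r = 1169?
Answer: 2640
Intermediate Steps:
a(t) = -7 + t
(a(-6) + 1484) + r = ((-7 - 6) + 1484) + 1169 = (-13 + 1484) + 1169 = 1471 + 1169 = 2640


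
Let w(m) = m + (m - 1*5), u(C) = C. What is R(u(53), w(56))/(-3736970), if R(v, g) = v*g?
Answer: -5671/3736970 ≈ -0.0015175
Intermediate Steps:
w(m) = -5 + 2*m (w(m) = m + (m - 5) = m + (-5 + m) = -5 + 2*m)
R(v, g) = g*v
R(u(53), w(56))/(-3736970) = ((-5 + 2*56)*53)/(-3736970) = ((-5 + 112)*53)*(-1/3736970) = (107*53)*(-1/3736970) = 5671*(-1/3736970) = -5671/3736970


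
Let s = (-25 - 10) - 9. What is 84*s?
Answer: -3696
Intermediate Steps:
s = -44 (s = -35 - 9 = -44)
84*s = 84*(-44) = -3696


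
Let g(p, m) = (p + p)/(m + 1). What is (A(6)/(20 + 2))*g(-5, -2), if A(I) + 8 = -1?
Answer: -45/11 ≈ -4.0909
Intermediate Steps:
g(p, m) = 2*p/(1 + m) (g(p, m) = (2*p)/(1 + m) = 2*p/(1 + m))
A(I) = -9 (A(I) = -8 - 1 = -9)
(A(6)/(20 + 2))*g(-5, -2) = (-9/(20 + 2))*(2*(-5)/(1 - 2)) = (-9/22)*(2*(-5)/(-1)) = ((1/22)*(-9))*(2*(-5)*(-1)) = -9/22*10 = -45/11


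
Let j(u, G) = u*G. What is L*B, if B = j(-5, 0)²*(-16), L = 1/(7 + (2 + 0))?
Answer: 0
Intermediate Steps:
L = ⅑ (L = 1/(7 + 2) = 1/9 = ⅑ ≈ 0.11111)
j(u, G) = G*u
B = 0 (B = (0*(-5))²*(-16) = 0²*(-16) = 0*(-16) = 0)
L*B = (⅑)*0 = 0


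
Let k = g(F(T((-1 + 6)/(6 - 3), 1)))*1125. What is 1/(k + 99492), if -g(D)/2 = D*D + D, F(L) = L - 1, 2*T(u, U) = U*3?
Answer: 2/195609 ≈ 1.0224e-5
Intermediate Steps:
T(u, U) = 3*U/2 (T(u, U) = (U*3)/2 = (3*U)/2 = 3*U/2)
F(L) = -1 + L
g(D) = -2*D - 2*D² (g(D) = -2*(D*D + D) = -2*(D² + D) = -2*(D + D²) = -2*D - 2*D²)
k = -3375/2 (k = -2*(-1 + (3/2)*1)*(1 + (-1 + (3/2)*1))*1125 = -2*(-1 + 3/2)*(1 + (-1 + 3/2))*1125 = -2*½*(1 + ½)*1125 = -2*½*3/2*1125 = -3/2*1125 = -3375/2 ≈ -1687.5)
1/(k + 99492) = 1/(-3375/2 + 99492) = 1/(195609/2) = 2/195609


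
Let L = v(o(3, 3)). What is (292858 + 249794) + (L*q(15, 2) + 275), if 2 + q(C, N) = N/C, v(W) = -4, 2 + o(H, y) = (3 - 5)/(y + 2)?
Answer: 8144017/15 ≈ 5.4293e+5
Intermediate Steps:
o(H, y) = -2 - 2/(2 + y) (o(H, y) = -2 + (3 - 5)/(y + 2) = -2 - 2/(2 + y))
q(C, N) = -2 + N/C
L = -4
(292858 + 249794) + (L*q(15, 2) + 275) = (292858 + 249794) + (-4*(-2 + 2/15) + 275) = 542652 + (-4*(-2 + 2*(1/15)) + 275) = 542652 + (-4*(-2 + 2/15) + 275) = 542652 + (-4*(-28/15) + 275) = 542652 + (112/15 + 275) = 542652 + 4237/15 = 8144017/15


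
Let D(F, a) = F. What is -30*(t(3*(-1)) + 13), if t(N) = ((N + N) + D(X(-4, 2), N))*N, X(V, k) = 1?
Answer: -840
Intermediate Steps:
t(N) = N*(1 + 2*N) (t(N) = ((N + N) + 1)*N = (2*N + 1)*N = (1 + 2*N)*N = N*(1 + 2*N))
-30*(t(3*(-1)) + 13) = -30*((3*(-1))*(1 + 2*(3*(-1))) + 13) = -30*(-3*(1 + 2*(-3)) + 13) = -30*(-3*(1 - 6) + 13) = -30*(-3*(-5) + 13) = -30*(15 + 13) = -30*28 = -840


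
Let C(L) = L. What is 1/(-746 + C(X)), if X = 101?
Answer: -1/645 ≈ -0.0015504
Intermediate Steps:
1/(-746 + C(X)) = 1/(-746 + 101) = 1/(-645) = -1/645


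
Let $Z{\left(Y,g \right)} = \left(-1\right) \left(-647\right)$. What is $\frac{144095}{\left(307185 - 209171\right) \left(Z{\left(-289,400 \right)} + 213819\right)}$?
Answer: $\frac{20585}{3002952932} \approx 6.8549 \cdot 10^{-6}$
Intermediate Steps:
$Z{\left(Y,g \right)} = 647$
$\frac{144095}{\left(307185 - 209171\right) \left(Z{\left(-289,400 \right)} + 213819\right)} = \frac{144095}{\left(307185 - 209171\right) \left(647 + 213819\right)} = \frac{144095}{98014 \cdot 214466} = \frac{144095}{21020670524} = 144095 \cdot \frac{1}{21020670524} = \frac{20585}{3002952932}$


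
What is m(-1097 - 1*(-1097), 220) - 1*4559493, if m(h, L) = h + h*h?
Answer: -4559493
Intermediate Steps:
m(h, L) = h + h²
m(-1097 - 1*(-1097), 220) - 1*4559493 = (-1097 - 1*(-1097))*(1 + (-1097 - 1*(-1097))) - 1*4559493 = (-1097 + 1097)*(1 + (-1097 + 1097)) - 4559493 = 0*(1 + 0) - 4559493 = 0*1 - 4559493 = 0 - 4559493 = -4559493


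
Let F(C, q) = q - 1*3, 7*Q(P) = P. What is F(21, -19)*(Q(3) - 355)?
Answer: 54604/7 ≈ 7800.6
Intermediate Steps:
Q(P) = P/7
F(C, q) = -3 + q (F(C, q) = q - 3 = -3 + q)
F(21, -19)*(Q(3) - 355) = (-3 - 19)*((1/7)*3 - 355) = -22*(3/7 - 355) = -22*(-2482/7) = 54604/7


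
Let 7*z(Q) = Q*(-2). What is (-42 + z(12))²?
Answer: 101124/49 ≈ 2063.8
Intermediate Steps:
z(Q) = -2*Q/7 (z(Q) = (Q*(-2))/7 = (-2*Q)/7 = -2*Q/7)
(-42 + z(12))² = (-42 - 2/7*12)² = (-42 - 24/7)² = (-318/7)² = 101124/49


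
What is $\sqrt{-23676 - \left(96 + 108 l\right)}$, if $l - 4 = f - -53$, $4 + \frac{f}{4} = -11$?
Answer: $2 i \sqrt{5862} \approx 153.13 i$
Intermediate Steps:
$f = -60$ ($f = -16 + 4 \left(-11\right) = -16 - 44 = -60$)
$l = -3$ ($l = 4 - 7 = -3$)
$\sqrt{-23676 - \left(96 + 108 l\right)} = \sqrt{-23676 - -228} = \sqrt{-23676 + \left(-96 + 324\right)} = \sqrt{-23676 + 228} = \sqrt{-23448} = 2 i \sqrt{5862}$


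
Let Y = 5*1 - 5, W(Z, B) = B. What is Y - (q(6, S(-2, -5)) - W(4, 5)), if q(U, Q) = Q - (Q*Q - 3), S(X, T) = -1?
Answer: 4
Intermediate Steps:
q(U, Q) = 3 + Q - Q² (q(U, Q) = Q - (Q² - 3) = Q - (-3 + Q²) = Q + (3 - Q²) = 3 + Q - Q²)
Y = 0 (Y = 5 - 5 = 0)
Y - (q(6, S(-2, -5)) - W(4, 5)) = 0 - ((3 - 1 - 1*(-1)²) - 1*5) = 0 - ((3 - 1 - 1*1) - 5) = 0 - ((3 - 1 - 1) - 5) = 0 - (1 - 5) = 0 - 1*(-4) = 0 + 4 = 4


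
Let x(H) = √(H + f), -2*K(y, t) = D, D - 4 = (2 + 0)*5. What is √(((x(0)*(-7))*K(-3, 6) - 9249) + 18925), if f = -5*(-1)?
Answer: √(9676 + 49*√5) ≈ 98.922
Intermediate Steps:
f = 5
D = 14 (D = 4 + (2 + 0)*5 = 4 + 2*5 = 4 + 10 = 14)
K(y, t) = -7 (K(y, t) = -½*14 = -7)
x(H) = √(5 + H) (x(H) = √(H + 5) = √(5 + H))
√(((x(0)*(-7))*K(-3, 6) - 9249) + 18925) = √(((√(5 + 0)*(-7))*(-7) - 9249) + 18925) = √(((√5*(-7))*(-7) - 9249) + 18925) = √((-7*√5*(-7) - 9249) + 18925) = √((49*√5 - 9249) + 18925) = √((-9249 + 49*√5) + 18925) = √(9676 + 49*√5)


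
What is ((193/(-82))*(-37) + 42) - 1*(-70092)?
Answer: 5758129/82 ≈ 70221.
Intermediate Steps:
((193/(-82))*(-37) + 42) - 1*(-70092) = ((193*(-1/82))*(-37) + 42) + 70092 = (-193/82*(-37) + 42) + 70092 = (7141/82 + 42) + 70092 = 10585/82 + 70092 = 5758129/82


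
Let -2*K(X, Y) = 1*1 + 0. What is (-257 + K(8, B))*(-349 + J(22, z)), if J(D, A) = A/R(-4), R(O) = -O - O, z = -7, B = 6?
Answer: 1441485/16 ≈ 90093.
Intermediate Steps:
K(X, Y) = -½ (K(X, Y) = -(1*1 + 0)/2 = -(1 + 0)/2 = -½*1 = -½)
R(O) = -2*O
J(D, A) = A/8 (J(D, A) = A/((-2*(-4))) = A/8)
(-257 + K(8, B))*(-349 + J(22, z)) = (-257 - ½)*(-349 + (⅛)*(-7)) = -515*(-349 - 7/8)/2 = -515/2*(-2799/8) = 1441485/16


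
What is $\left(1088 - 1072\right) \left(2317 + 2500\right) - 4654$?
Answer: $72418$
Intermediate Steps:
$\left(1088 - 1072\right) \left(2317 + 2500\right) - 4654 = 16 \cdot 4817 - 4654 = 77072 - 4654 = 72418$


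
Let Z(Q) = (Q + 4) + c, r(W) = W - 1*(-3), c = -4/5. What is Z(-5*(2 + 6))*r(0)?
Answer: -552/5 ≈ -110.40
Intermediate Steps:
c = -4/5 (c = -4*1/5 = -4/5 ≈ -0.80000)
r(W) = 3 + W (r(W) = W + 3 = 3 + W)
Z(Q) = 16/5 + Q (Z(Q) = (Q + 4) - 4/5 = (4 + Q) - 4/5 = 16/5 + Q)
Z(-5*(2 + 6))*r(0) = (16/5 - 5*(2 + 6))*(3 + 0) = (16/5 - 5*8)*3 = (16/5 - 40)*3 = -184/5*3 = -552/5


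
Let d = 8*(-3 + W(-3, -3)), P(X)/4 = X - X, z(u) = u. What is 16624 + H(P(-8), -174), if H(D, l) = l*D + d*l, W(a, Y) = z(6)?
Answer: 12448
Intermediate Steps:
P(X) = 0 (P(X) = 4*(X - X) = 4*0 = 0)
W(a, Y) = 6
d = 24 (d = 8*(-3 + 6) = 8*3 = 24)
H(D, l) = 24*l + D*l (H(D, l) = l*D + 24*l = D*l + 24*l = 24*l + D*l)
16624 + H(P(-8), -174) = 16624 - 174*(24 + 0) = 16624 - 174*24 = 16624 - 4176 = 12448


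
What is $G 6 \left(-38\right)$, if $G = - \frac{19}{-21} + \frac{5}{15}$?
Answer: $- \frac{1976}{7} \approx -282.29$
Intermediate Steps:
$G = \frac{26}{21}$ ($G = \left(-19\right) \left(- \frac{1}{21}\right) + 5 \cdot \frac{1}{15} = \frac{19}{21} + \frac{1}{3} = \frac{26}{21} \approx 1.2381$)
$G 6 \left(-38\right) = \frac{26}{21} \cdot 6 \left(-38\right) = \frac{52}{7} \left(-38\right) = - \frac{1976}{7}$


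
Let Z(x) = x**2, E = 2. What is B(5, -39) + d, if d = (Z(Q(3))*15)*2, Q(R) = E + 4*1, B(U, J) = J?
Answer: 1041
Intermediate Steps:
Q(R) = 6 (Q(R) = 2 + 4*1 = 2 + 4 = 6)
d = 1080 (d = (6**2*15)*2 = (36*15)*2 = 540*2 = 1080)
B(5, -39) + d = -39 + 1080 = 1041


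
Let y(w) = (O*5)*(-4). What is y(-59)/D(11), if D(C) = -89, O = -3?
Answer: -60/89 ≈ -0.67416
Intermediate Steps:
y(w) = 60 (y(w) = -3*5*(-4) = -15*(-4) = 60)
y(-59)/D(11) = 60/(-89) = 60*(-1/89) = -60/89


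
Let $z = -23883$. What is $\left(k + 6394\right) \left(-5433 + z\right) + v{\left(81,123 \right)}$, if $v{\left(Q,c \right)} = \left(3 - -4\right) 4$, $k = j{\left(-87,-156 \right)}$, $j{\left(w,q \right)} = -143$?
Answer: $-183254288$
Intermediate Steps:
$k = -143$
$v{\left(Q,c \right)} = 28$ ($v{\left(Q,c \right)} = \left(3 + 4\right) 4 = 7 \cdot 4 = 28$)
$\left(k + 6394\right) \left(-5433 + z\right) + v{\left(81,123 \right)} = \left(-143 + 6394\right) \left(-5433 - 23883\right) + 28 = 6251 \left(-29316\right) + 28 = -183254316 + 28 = -183254288$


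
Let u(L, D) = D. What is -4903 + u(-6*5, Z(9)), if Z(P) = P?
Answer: -4894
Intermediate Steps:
-4903 + u(-6*5, Z(9)) = -4903 + 9 = -4894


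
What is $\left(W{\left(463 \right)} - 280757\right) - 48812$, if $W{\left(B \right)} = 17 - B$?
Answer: $-330015$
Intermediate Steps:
$\left(W{\left(463 \right)} - 280757\right) - 48812 = \left(\left(17 - 463\right) - 280757\right) - 48812 = \left(-446 - 280757\right) - 48812 = -281203 - 48812 = -330015$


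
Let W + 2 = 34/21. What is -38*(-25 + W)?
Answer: 20254/21 ≈ 964.48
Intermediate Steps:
W = -8/21 (W = -2 + 34/21 = -8/21 ≈ -0.38095)
-38*(-25 + W) = -38*(-25 - 8/21) = -38*(-533/21) = 20254/21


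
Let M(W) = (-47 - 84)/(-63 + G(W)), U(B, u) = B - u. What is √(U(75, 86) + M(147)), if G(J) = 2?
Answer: 6*I*√915/61 ≈ 2.9753*I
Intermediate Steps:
M(W) = 131/61 (M(W) = (-47 - 84)/(-63 + 2) = -131/(-61) = -131*(-1/61) = 131/61)
√(U(75, 86) + M(147)) = √((75 - 1*86) + 131/61) = √((75 - 86) + 131/61) = √(-11 + 131/61) = √(-540/61) = 6*I*√915/61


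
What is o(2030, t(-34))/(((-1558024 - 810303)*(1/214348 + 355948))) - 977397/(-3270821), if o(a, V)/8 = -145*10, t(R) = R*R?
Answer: 35322275717213501670599/118204614771211218059927 ≈ 0.29882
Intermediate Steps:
t(R) = R²
o(a, V) = -11600 (o(a, V) = 8*(-145*10) = 8*(-1450) = -11600)
o(2030, t(-34))/(((-1558024 - 810303)*(1/214348 + 355948))) - 977397/(-3270821) = -11600*1/((-1558024 - 810303)*(1/214348 + 355948)) - 977397/(-3270821) = -11600*(-1/(2368327*(1/214348 + 355948))) - 977397*(-1/3270821) = -11600/((-2368327*76296741905/214348)) + 977397/3270821 = -11600/(-180695633865642935/214348) + 977397/3270821 = -11600*(-214348/180695633865642935) + 977397/3270821 = 497287360/36139126773128587 + 977397/3270821 = 35322275717213501670599/118204614771211218059927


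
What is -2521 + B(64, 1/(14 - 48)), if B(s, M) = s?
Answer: -2457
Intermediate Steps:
-2521 + B(64, 1/(14 - 48)) = -2521 + 64 = -2457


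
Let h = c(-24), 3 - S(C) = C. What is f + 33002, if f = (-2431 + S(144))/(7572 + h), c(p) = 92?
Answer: 63231189/1916 ≈ 33002.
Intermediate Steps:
S(C) = 3 - C
h = 92
f = -643/1916 (f = (-2431 + (3 - 1*144))/(7572 + 92) = (-2431 + (3 - 144))/7664 = (-2431 - 141)*(1/7664) = -2572*1/7664 = -643/1916 ≈ -0.33560)
f + 33002 = -643/1916 + 33002 = 63231189/1916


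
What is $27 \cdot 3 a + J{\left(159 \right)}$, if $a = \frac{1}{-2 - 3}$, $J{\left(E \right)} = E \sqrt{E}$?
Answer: $- \frac{81}{5} + 159 \sqrt{159} \approx 1988.7$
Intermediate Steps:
$J{\left(E \right)} = E^{\frac{3}{2}}$
$a = - \frac{1}{5}$ ($a = \frac{1}{-5} = - \frac{1}{5} \approx -0.2$)
$27 \cdot 3 a + J{\left(159 \right)} = 27 \cdot 3 \left(- \frac{1}{5}\right) + 159^{\frac{3}{2}} = 81 \left(- \frac{1}{5}\right) + 159 \sqrt{159} = - \frac{81}{5} + 159 \sqrt{159}$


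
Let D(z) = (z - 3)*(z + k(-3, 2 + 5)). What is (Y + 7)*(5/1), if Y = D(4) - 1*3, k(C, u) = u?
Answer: 75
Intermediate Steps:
D(z) = (-3 + z)*(7 + z) (D(z) = (z - 3)*(z + (2 + 5)) = (-3 + z)*(z + 7) = (-3 + z)*(7 + z))
Y = 8 (Y = (-21 + 4**2 + 4*4) - 1*3 = (-21 + 16 + 16) - 3 = 11 - 3 = 8)
(Y + 7)*(5/1) = (8 + 7)*(5/1) = 15*(5*1) = 15*5 = 75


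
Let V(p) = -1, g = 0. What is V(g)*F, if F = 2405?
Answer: -2405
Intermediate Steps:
V(g)*F = -1*2405 = -2405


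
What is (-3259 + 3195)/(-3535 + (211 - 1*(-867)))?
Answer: 64/2457 ≈ 0.026048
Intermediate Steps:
(-3259 + 3195)/(-3535 + (211 - 1*(-867))) = -64/(-3535 + (211 + 867)) = -64/(-3535 + 1078) = -64/(-2457) = -64*(-1/2457) = 64/2457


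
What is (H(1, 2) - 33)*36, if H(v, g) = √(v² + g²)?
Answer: -1188 + 36*√5 ≈ -1107.5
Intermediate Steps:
H(v, g) = √(g² + v²)
(H(1, 2) - 33)*36 = (√(2² + 1²) - 33)*36 = (√(4 + 1) - 33)*36 = (√5 - 33)*36 = (-33 + √5)*36 = -1188 + 36*√5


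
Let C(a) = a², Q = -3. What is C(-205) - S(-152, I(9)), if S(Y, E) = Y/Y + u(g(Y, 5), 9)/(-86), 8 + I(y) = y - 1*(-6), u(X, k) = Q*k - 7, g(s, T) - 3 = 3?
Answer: 1807015/43 ≈ 42024.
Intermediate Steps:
g(s, T) = 6 (g(s, T) = 3 + 3 = 6)
u(X, k) = -7 - 3*k (u(X, k) = -3*k - 7 = -7 - 3*k)
I(y) = -2 + y (I(y) = -8 + (y - 1*(-6)) = -8 + (y + 6) = -8 + (6 + y) = -2 + y)
S(Y, E) = 60/43 (S(Y, E) = Y/Y + (-7 - 3*9)/(-86) = 1 + (-7 - 27)*(-1/86) = 1 - 34*(-1/86) = 1 + 17/43 = 60/43)
C(-205) - S(-152, I(9)) = (-205)² - 1*60/43 = 42025 - 60/43 = 1807015/43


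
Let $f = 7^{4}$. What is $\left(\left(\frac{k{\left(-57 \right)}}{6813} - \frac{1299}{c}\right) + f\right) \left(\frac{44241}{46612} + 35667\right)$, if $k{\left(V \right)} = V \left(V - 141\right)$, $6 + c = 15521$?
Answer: $\frac{4691374406972023629}{54745118126} \approx 8.5695 \cdot 10^{7}$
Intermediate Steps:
$c = 15515$ ($c = -6 + 15521 = 15515$)
$f = 2401$
$k{\left(V \right)} = V \left(-141 + V\right)$
$\left(\left(\frac{k{\left(-57 \right)}}{6813} - \frac{1299}{c}\right) + f\right) \left(\frac{44241}{46612} + 35667\right) = \left(\left(\frac{\left(-57\right) \left(-141 - 57\right)}{6813} - \frac{1299}{15515}\right) + 2401\right) \left(\frac{44241}{46612} + 35667\right) = \left(\left(\left(-57\right) \left(-198\right) \frac{1}{6813} - \frac{1299}{15515}\right) + 2401\right) \left(44241 \cdot \frac{1}{46612} + 35667\right) = \left(\left(11286 \cdot \frac{1}{6813} - \frac{1299}{15515}\right) + 2401\right) \left(\frac{44241}{46612} + 35667\right) = \left(\left(\frac{1254}{757} - \frac{1299}{15515}\right) + 2401\right) \frac{1662554445}{46612} = \left(\frac{18472467}{11744855} + 2401\right) \frac{1662554445}{46612} = \frac{28217869322}{11744855} \cdot \frac{1662554445}{46612} = \frac{4691374406972023629}{54745118126}$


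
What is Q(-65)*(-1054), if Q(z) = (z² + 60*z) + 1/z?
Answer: -22264696/65 ≈ -3.4253e+5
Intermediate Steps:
Q(z) = 1/z + z² + 60*z
Q(-65)*(-1054) = ((1 + (-65)²*(60 - 65))/(-65))*(-1054) = -(1 + 4225*(-5))/65*(-1054) = -(1 - 21125)/65*(-1054) = -1/65*(-21124)*(-1054) = (21124/65)*(-1054) = -22264696/65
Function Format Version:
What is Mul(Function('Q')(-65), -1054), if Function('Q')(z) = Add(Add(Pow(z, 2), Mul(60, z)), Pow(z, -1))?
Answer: Rational(-22264696, 65) ≈ -3.4253e+5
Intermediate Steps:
Function('Q')(z) = Add(Pow(z, -1), Pow(z, 2), Mul(60, z))
Mul(Function('Q')(-65), -1054) = Mul(Mul(Pow(-65, -1), Add(1, Mul(Pow(-65, 2), Add(60, -65)))), -1054) = Mul(Mul(Rational(-1, 65), Add(1, Mul(4225, -5))), -1054) = Mul(Mul(Rational(-1, 65), Add(1, -21125)), -1054) = Mul(Mul(Rational(-1, 65), -21124), -1054) = Mul(Rational(21124, 65), -1054) = Rational(-22264696, 65)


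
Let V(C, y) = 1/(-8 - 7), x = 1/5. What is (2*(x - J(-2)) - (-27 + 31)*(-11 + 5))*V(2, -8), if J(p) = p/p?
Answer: -112/75 ≈ -1.4933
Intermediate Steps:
J(p) = 1
x = ⅕ ≈ 0.20000
V(C, y) = -1/15 (V(C, y) = 1/(-15) = -1/15)
(2*(x - J(-2)) - (-27 + 31)*(-11 + 5))*V(2, -8) = (2*(⅕ - 1*1) - (-27 + 31)*(-11 + 5))*(-1/15) = (2*(⅕ - 1) - 4*(-6))*(-1/15) = (2*(-⅘) - 1*(-24))*(-1/15) = (-8/5 + 24)*(-1/15) = (112/5)*(-1/15) = -112/75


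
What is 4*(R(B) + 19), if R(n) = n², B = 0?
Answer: 76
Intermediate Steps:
4*(R(B) + 19) = 4*(0² + 19) = 4*(0 + 19) = 4*19 = 76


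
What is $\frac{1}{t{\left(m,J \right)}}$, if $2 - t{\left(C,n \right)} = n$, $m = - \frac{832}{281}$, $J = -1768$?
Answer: $\frac{1}{1770} \approx 0.00056497$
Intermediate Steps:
$m = - \frac{832}{281}$ ($m = \left(-832\right) \frac{1}{281} = - \frac{832}{281} \approx -2.9609$)
$t{\left(C,n \right)} = 2 - n$
$\frac{1}{t{\left(m,J \right)}} = \frac{1}{2 - -1768} = \frac{1}{2 + 1768} = \frac{1}{1770}$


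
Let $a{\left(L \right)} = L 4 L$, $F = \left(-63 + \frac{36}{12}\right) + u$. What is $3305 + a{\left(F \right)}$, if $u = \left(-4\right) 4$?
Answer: $26409$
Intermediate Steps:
$u = -16$
$F = -76$ ($F = \left(-63 + \frac{36}{12}\right) - 16 = \left(-63 + 36 \cdot \frac{1}{12}\right) - 16 = \left(-63 + 3\right) - 16 = -60 - 16 = -76$)
$a{\left(L \right)} = 4 L^{2}$ ($a{\left(L \right)} = 4 L L = 4 L^{2}$)
$3305 + a{\left(F \right)} = 3305 + 4 \left(-76\right)^{2} = 3305 + 4 \cdot 5776 = 3305 + 23104 = 26409$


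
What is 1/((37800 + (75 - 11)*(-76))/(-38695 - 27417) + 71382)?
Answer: 8264/589896731 ≈ 1.4009e-5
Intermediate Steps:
1/((37800 + (75 - 11)*(-76))/(-38695 - 27417) + 71382) = 1/((37800 + 64*(-76))/(-66112) + 71382) = 1/((37800 - 4864)*(-1/66112) + 71382) = 1/(32936*(-1/66112) + 71382) = 1/(-4117/8264 + 71382) = 1/(589896731/8264) = 8264/589896731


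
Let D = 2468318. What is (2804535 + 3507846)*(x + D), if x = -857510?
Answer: 10168033813848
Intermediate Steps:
(2804535 + 3507846)*(x + D) = (2804535 + 3507846)*(-857510 + 2468318) = 6312381*1610808 = 10168033813848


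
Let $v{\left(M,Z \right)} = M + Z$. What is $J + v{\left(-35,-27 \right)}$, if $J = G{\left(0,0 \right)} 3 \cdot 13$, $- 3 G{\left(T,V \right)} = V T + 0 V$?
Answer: $-62$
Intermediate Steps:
$G{\left(T,V \right)} = - \frac{T V}{3}$ ($G{\left(T,V \right)} = - \frac{V T + 0 V}{3} = - \frac{T V + 0}{3} = - \frac{T V}{3}$)
$J = 0$ ($J = \left(- \frac{1}{3}\right) 0 \cdot 0 \cdot 3 \cdot 13 = 0 \cdot 3 \cdot 13 = 0 \cdot 13 = 0$)
$J + v{\left(-35,-27 \right)} = 0 - 62 = -62$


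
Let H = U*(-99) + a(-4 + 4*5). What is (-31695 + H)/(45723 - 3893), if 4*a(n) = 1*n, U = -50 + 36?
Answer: -6061/8366 ≈ -0.72448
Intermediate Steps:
U = -14
a(n) = n/4 (a(n) = (1*n)/4 = n/4)
H = 1390 (H = -14*(-99) + (-4 + 4*5)/4 = 1386 + (-4 + 20)/4 = 1386 + (1/4)*16 = 1386 + 4 = 1390)
(-31695 + H)/(45723 - 3893) = (-31695 + 1390)/(45723 - 3893) = -30305/41830 = -30305*1/41830 = -6061/8366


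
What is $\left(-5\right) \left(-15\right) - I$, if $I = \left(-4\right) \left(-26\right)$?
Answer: $-29$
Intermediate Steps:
$I = 104$
$\left(-5\right) \left(-15\right) - I = \left(-5\right) \left(-15\right) - 104 = 75 - 104 = -29$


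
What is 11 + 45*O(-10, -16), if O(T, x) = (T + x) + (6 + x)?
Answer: -1609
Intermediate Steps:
O(T, x) = 6 + T + 2*x
11 + 45*O(-10, -16) = 11 + 45*(6 - 10 + 2*(-16)) = 11 + 45*(6 - 10 - 32) = 11 + 45*(-36) = 11 - 1620 = -1609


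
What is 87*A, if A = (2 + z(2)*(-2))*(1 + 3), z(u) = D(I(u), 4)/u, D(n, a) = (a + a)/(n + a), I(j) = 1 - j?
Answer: -232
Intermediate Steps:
D(n, a) = 2*a/(a + n) (D(n, a) = (2*a)/(a + n) = 2*a/(a + n))
z(u) = 8/(u*(5 - u)) (z(u) = (2*4/(4 + (1 - u)))/u = (2*4/(5 - u))/u = (8/(5 - u))/u = 8/(u*(5 - u)))
A = -8/3 (A = (2 - 8/(2*(-5 + 2))*(-2))*(1 + 3) = (2 - 8*1/2/(-3)*(-2))*4 = (2 - 8*1/2*(-1/3)*(-2))*4 = (2 + (4/3)*(-2))*4 = (2 - 8/3)*4 = -2/3*4 = -8/3 ≈ -2.6667)
87*A = 87*(-8/3) = -232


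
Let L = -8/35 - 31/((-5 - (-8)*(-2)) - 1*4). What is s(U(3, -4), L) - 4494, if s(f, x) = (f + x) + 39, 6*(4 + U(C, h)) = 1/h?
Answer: -18723727/4200 ≈ -4458.0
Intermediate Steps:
U(C, h) = -4 + 1/(6*h)
L = 177/175 (L = -8*1/35 - 31/((-5 - 2*8) - 4) = -8/35 - 31/((-5 - 16) - 4) = -8/35 - 31/(-21 - 4) = -8/35 - 31/(-25) = -8/35 - 31*(-1/25) = -8/35 + 31/25 = 177/175 ≈ 1.0114)
s(f, x) = 39 + f + x
s(U(3, -4), L) - 4494 = (39 + (-4 + (1/6)/(-4)) + 177/175) - 4494 = (39 + (-4 + (1/6)*(-1/4)) + 177/175) - 4494 = (39 + (-4 - 1/24) + 177/175) - 4494 = (39 - 97/24 + 177/175) - 4494 = 151073/4200 - 4494 = -18723727/4200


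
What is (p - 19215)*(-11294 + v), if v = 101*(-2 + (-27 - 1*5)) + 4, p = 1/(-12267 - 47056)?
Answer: 16783761650904/59323 ≈ 2.8292e+8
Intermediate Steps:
p = -1/59323 (p = 1/(-59323) = -1/59323 ≈ -1.6857e-5)
v = -3430 (v = 101*(-2 + (-27 - 5)) + 4 = 101*(-2 - 32) + 4 = 101*(-34) + 4 = -3434 + 4 = -3430)
(p - 19215)*(-11294 + v) = (-1/59323 - 19215)*(-11294 - 3430) = -1139891446/59323*(-14724) = 16783761650904/59323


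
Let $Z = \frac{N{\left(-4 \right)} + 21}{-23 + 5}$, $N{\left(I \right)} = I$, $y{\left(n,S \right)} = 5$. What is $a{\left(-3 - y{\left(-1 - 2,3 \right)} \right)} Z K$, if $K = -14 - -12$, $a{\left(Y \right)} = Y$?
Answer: $- \frac{136}{9} \approx -15.111$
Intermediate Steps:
$Z = - \frac{17}{18}$ ($Z = \frac{-4 + 21}{-23 + 5} = \frac{17}{-18} = 17 \left(- \frac{1}{18}\right) = - \frac{17}{18} \approx -0.94444$)
$K = -2$ ($K = -14 + 12 = -2$)
$a{\left(-3 - y{\left(-1 - 2,3 \right)} \right)} Z K = \left(-3 - 5\right) \left(- \frac{17}{18}\right) \left(-2\right) = \left(-8\right) \left(- \frac{17}{18}\right) \left(-2\right) = \frac{68}{9} \left(-2\right) = - \frac{136}{9}$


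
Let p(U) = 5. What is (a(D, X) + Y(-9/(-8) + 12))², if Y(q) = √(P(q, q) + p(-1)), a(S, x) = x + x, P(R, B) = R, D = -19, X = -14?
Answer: (112 - √290)²/16 ≈ 563.71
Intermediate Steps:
a(S, x) = 2*x
Y(q) = √(5 + q) (Y(q) = √(q + 5) = √(5 + q))
(a(D, X) + Y(-9/(-8) + 12))² = (2*(-14) + √(5 + (-9/(-8) + 12)))² = (-28 + √(5 + (-9*(-⅛) + 12)))² = (-28 + √(5 + (9/8 + 12)))² = (-28 + √(5 + 105/8))² = (-28 + √(145/8))² = (-28 + √290/4)²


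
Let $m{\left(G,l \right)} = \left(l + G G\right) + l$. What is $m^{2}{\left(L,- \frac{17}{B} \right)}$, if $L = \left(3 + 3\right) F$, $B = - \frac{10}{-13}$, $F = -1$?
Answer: $\frac{1681}{25} \approx 67.24$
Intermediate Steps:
$B = \frac{10}{13}$ ($B = \left(-10\right) \left(- \frac{1}{13}\right) = \frac{10}{13} \approx 0.76923$)
$L = -6$ ($L = \left(3 + 3\right) \left(-1\right) = 6 \left(-1\right) = -6$)
$m{\left(G,l \right)} = G^{2} + 2 l$ ($m{\left(G,l \right)} = \left(l + G^{2}\right) + l = G^{2} + 2 l$)
$m^{2}{\left(L,- \frac{17}{B} \right)} = \left(\left(-6\right)^{2} + 2 \left(- \frac{17}{\frac{10}{13}}\right)\right)^{2} = \left(36 + 2 \left(\left(-17\right) \frac{13}{10}\right)\right)^{2} = \left(36 + 2 \left(- \frac{221}{10}\right)\right)^{2} = \left(36 - \frac{221}{5}\right)^{2} = \left(- \frac{41}{5}\right)^{2} = \frac{1681}{25}$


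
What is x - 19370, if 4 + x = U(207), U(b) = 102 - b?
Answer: -19479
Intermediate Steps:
x = -109 (x = -4 + (102 - 1*207) = -4 + (102 - 207) = -4 - 105 = -109)
x - 19370 = -109 - 19370 = -19479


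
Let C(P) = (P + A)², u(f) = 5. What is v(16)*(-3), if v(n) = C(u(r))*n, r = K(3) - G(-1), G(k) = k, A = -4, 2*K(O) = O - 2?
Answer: -48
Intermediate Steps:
K(O) = -1 + O/2 (K(O) = (O - 2)/2 = (-2 + O)/2 = -1 + O/2)
r = 3/2 (r = (-1 + (½)*3) - 1*(-1) = (-1 + 3/2) + 1 = ½ + 1 = 3/2 ≈ 1.5000)
C(P) = (-4 + P)² (C(P) = (P - 4)² = (-4 + P)²)
v(n) = n (v(n) = (-4 + 5)²*n = 1²*n = 1*n = n)
v(16)*(-3) = 16*(-3) = -48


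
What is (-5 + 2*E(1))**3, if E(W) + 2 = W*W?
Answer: -343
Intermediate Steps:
E(W) = -2 + W**2 (E(W) = -2 + W*W = -2 + W**2)
(-5 + 2*E(1))**3 = (-5 + 2*(-2 + 1**2))**3 = (-5 + 2*(-2 + 1))**3 = (-5 + 2*(-1))**3 = (-5 - 2)**3 = (-7)**3 = -343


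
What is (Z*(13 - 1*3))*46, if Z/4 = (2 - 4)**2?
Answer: 7360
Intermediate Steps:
Z = 16 (Z = 4*(2 - 4)**2 = 4*(-2)**2 = 4*4 = 16)
(Z*(13 - 1*3))*46 = (16*(13 - 1*3))*46 = (16*(13 - 3))*46 = (16*10)*46 = 160*46 = 7360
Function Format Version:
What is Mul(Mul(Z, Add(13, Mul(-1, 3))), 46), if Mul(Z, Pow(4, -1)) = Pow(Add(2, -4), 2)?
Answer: 7360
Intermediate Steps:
Z = 16 (Z = Mul(4, Pow(Add(2, -4), 2)) = Mul(4, Pow(-2, 2)) = Mul(4, 4) = 16)
Mul(Mul(Z, Add(13, Mul(-1, 3))), 46) = Mul(Mul(16, Add(13, Mul(-1, 3))), 46) = Mul(Mul(16, Add(13, -3)), 46) = Mul(Mul(16, 10), 46) = Mul(160, 46) = 7360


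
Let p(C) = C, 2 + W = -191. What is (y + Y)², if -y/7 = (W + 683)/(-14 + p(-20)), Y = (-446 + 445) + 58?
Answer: 7203856/289 ≈ 24927.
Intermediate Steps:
W = -193 (W = -2 - 191 = -193)
Y = 57 (Y = -1 + 58 = 57)
y = 1715/17 (y = -7*(-193 + 683)/(-14 - 20) = -3430/(-34) = -3430*(-1)/34 = -7*(-245/17) = 1715/17 ≈ 100.88)
(y + Y)² = (1715/17 + 57)² = (2684/17)² = 7203856/289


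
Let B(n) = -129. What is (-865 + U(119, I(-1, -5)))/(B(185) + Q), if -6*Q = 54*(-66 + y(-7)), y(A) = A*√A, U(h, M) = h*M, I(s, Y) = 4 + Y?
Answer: -6355/3389 + 861*I*√7/3389 ≈ -1.8752 + 0.67217*I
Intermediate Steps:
U(h, M) = M*h
y(A) = A^(3/2)
Q = 594 + 63*I*√7 (Q = -9*(-66 + (-7)^(3/2)) = -9*(-66 - 7*I*√7) = -(-3564 - 378*I*√7)/6 = 594 + 63*I*√7 ≈ 594.0 + 166.68*I)
(-865 + U(119, I(-1, -5)))/(B(185) + Q) = (-865 + (4 - 5)*119)/(-129 + (594 + 63*I*√7)) = (-865 - 1*119)/(465 + 63*I*√7) = (-865 - 119)/(465 + 63*I*√7) = -984/(465 + 63*I*√7)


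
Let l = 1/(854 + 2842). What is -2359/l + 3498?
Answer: -8715366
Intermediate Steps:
l = 1/3696 ≈ 0.00027056
-2359/l + 3498 = -2359/1/3696 + 3498 = -2359*3696 + 3498 = -8718864 + 3498 = -8715366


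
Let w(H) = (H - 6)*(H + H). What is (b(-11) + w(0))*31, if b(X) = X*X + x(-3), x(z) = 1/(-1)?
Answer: 3720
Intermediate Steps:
x(z) = -1
b(X) = -1 + X² (b(X) = X*X - 1 = X² - 1 = -1 + X²)
w(H) = 2*H*(-6 + H) (w(H) = (-6 + H)*(2*H) = 2*H*(-6 + H))
(b(-11) + w(0))*31 = ((-1 + (-11)²) + 2*0*(-6 + 0))*31 = ((-1 + 121) + 2*0*(-6))*31 = (120 + 0)*31 = 120*31 = 3720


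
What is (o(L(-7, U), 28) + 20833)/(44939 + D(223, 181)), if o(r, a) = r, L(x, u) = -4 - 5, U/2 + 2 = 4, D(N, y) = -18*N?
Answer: 20824/40925 ≈ 0.50883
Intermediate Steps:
U = 4 (U = -4 + 2*4 = -4 + 8 = 4)
L(x, u) = -9
(o(L(-7, U), 28) + 20833)/(44939 + D(223, 181)) = (-9 + 20833)/(44939 - 18*223) = 20824/(44939 - 4014) = 20824/40925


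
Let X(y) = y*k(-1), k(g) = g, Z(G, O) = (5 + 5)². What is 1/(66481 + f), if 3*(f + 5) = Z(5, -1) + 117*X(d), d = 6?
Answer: 3/198826 ≈ 1.5089e-5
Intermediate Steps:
Z(G, O) = 100 (Z(G, O) = 10² = 100)
X(y) = -y (X(y) = y*(-1) = -y)
f = -617/3 (f = -5 + (100 + 117*(-1*6))/3 = -5 + (100 + 117*(-6))/3 = -5 + (100 - 702)/3 = -5 + (⅓)*(-602) = -5 - 602/3 = -617/3 ≈ -205.67)
1/(66481 + f) = 1/(66481 - 617/3) = 1/(198826/3) = 3/198826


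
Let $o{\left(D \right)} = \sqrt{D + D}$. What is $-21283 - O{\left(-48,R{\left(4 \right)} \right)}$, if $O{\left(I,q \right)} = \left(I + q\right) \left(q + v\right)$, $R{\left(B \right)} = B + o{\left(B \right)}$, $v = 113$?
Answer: $-16143 - 146 \sqrt{2} \approx -16349.0$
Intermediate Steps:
$o{\left(D \right)} = \sqrt{2} \sqrt{D}$ ($o{\left(D \right)} = \sqrt{2 D} = \sqrt{2} \sqrt{D}$)
$R{\left(B \right)} = B + \sqrt{2} \sqrt{B}$
$O{\left(I,q \right)} = \left(113 + q\right) \left(I + q\right)$ ($O{\left(I,q \right)} = \left(I + q\right) \left(q + 113\right) = \left(I + q\right) \left(113 + q\right) = \left(113 + q\right) \left(I + q\right)$)
$-21283 - O{\left(-48,R{\left(4 \right)} \right)} = -21283 - \left(\left(4 + \sqrt{2} \sqrt{4}\right)^{2} + 113 \left(-48\right) + 113 \left(4 + \sqrt{2} \sqrt{4}\right) - 48 \left(4 + \sqrt{2} \sqrt{4}\right)\right) = -21283 - \left(\left(4 + \sqrt{2} \cdot 2\right)^{2} - 5424 + 113 \left(4 + \sqrt{2} \cdot 2\right) - 48 \left(4 + \sqrt{2} \cdot 2\right)\right) = -21283 - \left(\left(4 + 2 \sqrt{2}\right)^{2} - 5424 + 113 \left(4 + 2 \sqrt{2}\right) - 48 \left(4 + 2 \sqrt{2}\right)\right) = -21283 - \left(\left(4 + 2 \sqrt{2}\right)^{2} - 5424 + \left(452 + 226 \sqrt{2}\right) - \left(192 + 96 \sqrt{2}\right)\right) = -21283 - \left(-5164 + \left(4 + 2 \sqrt{2}\right)^{2} + 130 \sqrt{2}\right) = -16119 - \left(4 + 2 \sqrt{2}\right)^{2} - 130 \sqrt{2}$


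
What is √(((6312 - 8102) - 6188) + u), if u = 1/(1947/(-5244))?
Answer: I*√3361476030/649 ≈ 89.335*I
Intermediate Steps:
u = -1748/649 (u = 1/(1947*(-1/5244)) = 1/(-649/1748) = -1748/649 ≈ -2.6934)
√(((6312 - 8102) - 6188) + u) = √(((6312 - 8102) - 6188) - 1748/649) = √((-1790 - 6188) - 1748/649) = √(-7978 - 1748/649) = √(-5179470/649) = I*√3361476030/649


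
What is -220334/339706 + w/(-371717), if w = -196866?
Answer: -7512666041/63137247601 ≈ -0.11899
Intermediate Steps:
-220334/339706 + w/(-371717) = -220334/339706 - 196866/(-371717) = -220334*1/339706 - 196866*(-1/371717) = -110167/169853 + 196866/371717 = -7512666041/63137247601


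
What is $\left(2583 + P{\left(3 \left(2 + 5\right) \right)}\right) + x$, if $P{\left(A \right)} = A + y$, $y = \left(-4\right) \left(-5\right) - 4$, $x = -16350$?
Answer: $-13730$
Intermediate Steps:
$y = 16$ ($y = 20 - 4 = 16$)
$P{\left(A \right)} = 16 + A$ ($P{\left(A \right)} = A + 16 = 16 + A$)
$\left(2583 + P{\left(3 \left(2 + 5\right) \right)}\right) + x = \left(2583 + \left(16 + 3 \left(2 + 5\right)\right)\right) - 16350 = \left(2583 + \left(16 + 3 \cdot 7\right)\right) - 16350 = \left(2583 + \left(16 + 21\right)\right) - 16350 = \left(2583 + 37\right) - 16350 = 2620 - 16350 = -13730$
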